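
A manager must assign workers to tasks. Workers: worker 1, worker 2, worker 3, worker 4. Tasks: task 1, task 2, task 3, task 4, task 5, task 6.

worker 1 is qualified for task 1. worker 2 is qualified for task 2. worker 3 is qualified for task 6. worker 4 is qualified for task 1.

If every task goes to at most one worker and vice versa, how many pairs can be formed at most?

3

One maximum matching: worker 1-task 1, worker 2-task 2, worker 3-task 6.
The set {worker 1, worker 4} has only 1 neighbour ({task 1}), so by Hall's theorem at most 3 of the 4 workers can be matched.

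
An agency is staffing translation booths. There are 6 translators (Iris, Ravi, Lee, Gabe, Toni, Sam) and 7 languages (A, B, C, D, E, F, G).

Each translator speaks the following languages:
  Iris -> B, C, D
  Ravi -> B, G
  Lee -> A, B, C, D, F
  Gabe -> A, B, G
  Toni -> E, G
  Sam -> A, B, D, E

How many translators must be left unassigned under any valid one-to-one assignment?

0

For example, pair Iris→C, Ravi→G, Lee→F, Gabe→A, Toni→E, Sam→B.
This saturates every translator, so 6 is the maximum.
That matches 6 of the 6, leaving 0 unmatched; no matching can do better.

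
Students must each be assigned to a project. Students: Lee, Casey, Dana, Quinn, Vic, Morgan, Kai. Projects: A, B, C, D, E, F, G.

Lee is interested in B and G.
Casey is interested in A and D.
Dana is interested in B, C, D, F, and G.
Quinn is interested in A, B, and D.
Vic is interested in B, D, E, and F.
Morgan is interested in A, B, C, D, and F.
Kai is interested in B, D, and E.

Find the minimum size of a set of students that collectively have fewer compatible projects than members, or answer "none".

A matching saturating every student exists, for instance Lee→G, Casey→A, Dana→C, Quinn→D, Vic→E, Morgan→F, Kai→B.
By Hall's marriage theorem, this means |N(S)| ≥ |S| for every subset S, so no violating subset exists.

none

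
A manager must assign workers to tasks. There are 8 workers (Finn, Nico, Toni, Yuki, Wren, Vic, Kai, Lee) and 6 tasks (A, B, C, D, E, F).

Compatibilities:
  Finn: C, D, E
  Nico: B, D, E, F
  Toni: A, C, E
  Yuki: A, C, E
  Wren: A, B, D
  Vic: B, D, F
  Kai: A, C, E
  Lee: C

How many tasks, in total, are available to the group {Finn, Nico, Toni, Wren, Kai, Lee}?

The union of neighbours of {Finn, Nico, Toni, Wren, Kai, Lee} is {A, B, C, D, E, F}, which has 6 elements.
Since |N(S)| = 6 ≥ |S| = 6, Hall's condition holds for this subset.

6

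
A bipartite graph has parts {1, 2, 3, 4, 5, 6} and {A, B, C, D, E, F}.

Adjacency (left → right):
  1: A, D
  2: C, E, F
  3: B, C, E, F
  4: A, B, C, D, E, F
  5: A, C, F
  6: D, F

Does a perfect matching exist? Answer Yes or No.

Yes

One maximum matching: 1-D, 2-E, 3-B, 4-A, 5-C, 6-F.
Every left vertex is matched, so this is a perfect matching.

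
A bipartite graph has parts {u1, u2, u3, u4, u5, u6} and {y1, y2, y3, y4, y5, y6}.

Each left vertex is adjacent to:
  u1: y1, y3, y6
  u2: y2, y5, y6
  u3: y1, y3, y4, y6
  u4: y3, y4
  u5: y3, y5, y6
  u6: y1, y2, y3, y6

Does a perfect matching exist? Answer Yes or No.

One maximum matching: u1-y6, u2-y2, u3-y1, u4-y4, u5-y5, u6-y3.
All 6 left vertices are covered.

Yes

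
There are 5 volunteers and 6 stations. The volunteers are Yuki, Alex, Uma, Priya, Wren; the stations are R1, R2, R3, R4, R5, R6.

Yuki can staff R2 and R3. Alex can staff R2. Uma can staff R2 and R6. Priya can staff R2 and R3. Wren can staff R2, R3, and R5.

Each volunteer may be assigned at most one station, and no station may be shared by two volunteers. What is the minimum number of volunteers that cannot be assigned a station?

For example, pair Yuki-R3, Alex-R2, Uma-R6, Wren-R5.
The set {Yuki, Alex, Priya} has only 2 neighbours ({R2, R3}), so by Hall's theorem at most 4 of the 5 volunteers can be matched.
That matches 4 of the 5, leaving 1 unmatched; no matching can do better.

1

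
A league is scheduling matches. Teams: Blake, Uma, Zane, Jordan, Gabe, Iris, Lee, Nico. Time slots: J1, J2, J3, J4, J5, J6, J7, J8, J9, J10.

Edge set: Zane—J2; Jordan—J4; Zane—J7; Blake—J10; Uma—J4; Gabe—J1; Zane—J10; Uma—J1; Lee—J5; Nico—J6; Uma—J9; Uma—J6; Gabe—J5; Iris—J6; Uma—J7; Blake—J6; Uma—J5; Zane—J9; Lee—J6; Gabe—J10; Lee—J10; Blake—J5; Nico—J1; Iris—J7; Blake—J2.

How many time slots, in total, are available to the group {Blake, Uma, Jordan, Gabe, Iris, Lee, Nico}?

8

The union of neighbours of {Blake, Uma, Jordan, Gabe, Iris, Lee, Nico} is {J1, J2, J4, J5, J6, J7, J9, J10}, which has 8 elements.
Since |N(S)| = 8 ≥ |S| = 7, Hall's condition holds for this subset.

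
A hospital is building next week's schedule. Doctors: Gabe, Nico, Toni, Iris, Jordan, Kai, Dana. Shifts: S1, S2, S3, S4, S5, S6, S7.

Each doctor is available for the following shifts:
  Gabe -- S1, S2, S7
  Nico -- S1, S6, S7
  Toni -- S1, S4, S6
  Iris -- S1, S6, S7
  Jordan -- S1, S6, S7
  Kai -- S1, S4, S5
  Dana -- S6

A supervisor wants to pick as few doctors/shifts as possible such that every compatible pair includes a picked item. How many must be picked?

A maximum matching has 6 edges (e.g. Gabe–S2, Nico–S1, Toni–S4, Iris–S6, Jordan–S7, Kai–S5).
By König's theorem the minimum vertex cover has the same size. One such cover is {Gabe, Toni, Kai, S1, S6, S7}.

6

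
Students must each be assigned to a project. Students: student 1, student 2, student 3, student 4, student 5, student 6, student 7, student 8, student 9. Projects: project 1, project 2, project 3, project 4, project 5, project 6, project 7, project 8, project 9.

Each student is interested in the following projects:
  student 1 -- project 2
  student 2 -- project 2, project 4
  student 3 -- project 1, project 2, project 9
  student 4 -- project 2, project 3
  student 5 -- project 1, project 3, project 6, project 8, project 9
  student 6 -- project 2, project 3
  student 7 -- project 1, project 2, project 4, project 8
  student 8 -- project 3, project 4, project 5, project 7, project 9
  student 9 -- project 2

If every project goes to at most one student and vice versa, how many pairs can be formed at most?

7

For example, pair student 1→project 2, student 2→project 4, student 3→project 1, student 4→project 3, student 5→project 6, student 7→project 8, student 8→project 9.
The set {student 1, student 4, student 6, student 9} has only 2 neighbours ({project 2, project 3}), so by Hall's theorem at most 7 of the 9 students can be matched.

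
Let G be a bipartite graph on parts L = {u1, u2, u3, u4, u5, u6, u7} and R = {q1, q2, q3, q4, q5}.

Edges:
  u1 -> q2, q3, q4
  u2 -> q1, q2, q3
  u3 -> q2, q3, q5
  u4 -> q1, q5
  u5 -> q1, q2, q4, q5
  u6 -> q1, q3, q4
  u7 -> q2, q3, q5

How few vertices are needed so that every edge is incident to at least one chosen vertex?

5

The 5 edges u1–q4, u2–q3, u3–q5, u4–q1, u5–q2 form a matching, so any vertex cover needs at least 5 vertices (one per matched edge).
Conversely {q1, q2, q3, q4, q5} meets every edge and has exactly 5 vertices, so 5 is optimal.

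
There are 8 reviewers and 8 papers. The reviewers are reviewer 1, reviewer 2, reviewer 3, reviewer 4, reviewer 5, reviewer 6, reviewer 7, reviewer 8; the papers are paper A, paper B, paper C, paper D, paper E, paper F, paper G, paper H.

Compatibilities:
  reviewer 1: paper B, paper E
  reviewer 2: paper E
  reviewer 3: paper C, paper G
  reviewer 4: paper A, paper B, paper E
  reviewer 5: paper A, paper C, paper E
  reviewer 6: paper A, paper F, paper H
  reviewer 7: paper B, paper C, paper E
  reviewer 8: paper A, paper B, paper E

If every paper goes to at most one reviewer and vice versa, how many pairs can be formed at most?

One maximum matching: reviewer 1–paper B, reviewer 2–paper E, reviewer 3–paper G, reviewer 4–paper A, reviewer 5–paper C, reviewer 6–paper F.
The set {reviewer 1, reviewer 2, reviewer 4, reviewer 5, reviewer 7, reviewer 8} has only 4 neighbours ({paper A, paper B, paper C, paper E}), so by Hall's theorem at most 6 of the 8 reviewers can be matched.

6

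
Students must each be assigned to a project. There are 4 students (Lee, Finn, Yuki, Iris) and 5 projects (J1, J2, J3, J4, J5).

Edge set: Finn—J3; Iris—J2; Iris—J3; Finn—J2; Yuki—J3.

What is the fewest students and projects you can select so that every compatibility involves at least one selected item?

2

{J2, J3} is a vertex cover of size 2: every edge has an endpoint in this set.
No smaller cover exists because Finn–J2, Yuki–J3 is a matching of size 2, and a cover must include an endpoint of each of these disjoint edges (König's theorem).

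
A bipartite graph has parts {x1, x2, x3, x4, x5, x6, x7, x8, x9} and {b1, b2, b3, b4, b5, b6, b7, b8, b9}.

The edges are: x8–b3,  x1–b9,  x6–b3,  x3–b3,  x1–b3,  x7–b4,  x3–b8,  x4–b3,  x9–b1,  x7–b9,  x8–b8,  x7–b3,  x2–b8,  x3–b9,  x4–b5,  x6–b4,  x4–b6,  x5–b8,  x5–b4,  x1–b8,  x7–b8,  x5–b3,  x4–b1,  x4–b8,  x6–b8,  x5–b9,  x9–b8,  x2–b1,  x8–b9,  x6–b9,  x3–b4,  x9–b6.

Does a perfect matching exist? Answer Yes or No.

The set {x1, x3, x5, x6, x7, x8} has only 4 neighbours ({b3, b4, b8, b9}), so by Hall's theorem at most 7 of the 9 left vertices can be matched.
Hence no matching covers every left vertex.

No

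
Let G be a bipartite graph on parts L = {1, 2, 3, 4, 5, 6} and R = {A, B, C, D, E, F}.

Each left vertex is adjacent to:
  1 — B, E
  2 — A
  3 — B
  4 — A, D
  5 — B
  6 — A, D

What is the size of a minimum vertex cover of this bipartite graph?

{1, A, B, D} is a vertex cover of size 4: every edge has an endpoint in this set.
No smaller cover exists because 1–E, 2–A, 3–B, 4–D is a matching of size 4, and a cover must include an endpoint of each of these disjoint edges (König's theorem).

4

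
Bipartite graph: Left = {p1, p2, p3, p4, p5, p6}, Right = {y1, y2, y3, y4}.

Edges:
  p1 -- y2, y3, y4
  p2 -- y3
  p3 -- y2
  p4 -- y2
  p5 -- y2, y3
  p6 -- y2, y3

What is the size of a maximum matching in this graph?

One maximum matching: p1-y4, p2-y3, p3-y2.
The set {p2, p3, p4, p5, p6} has only 2 neighbours ({y2, y3}), so by Hall's theorem at most 3 of the 6 left vertices can be matched.

3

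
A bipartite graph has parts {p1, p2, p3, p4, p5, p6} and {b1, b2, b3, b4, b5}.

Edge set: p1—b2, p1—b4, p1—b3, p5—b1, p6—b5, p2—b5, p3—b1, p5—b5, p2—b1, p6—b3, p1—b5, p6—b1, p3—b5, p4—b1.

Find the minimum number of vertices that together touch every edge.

{p1, p6, b1, b5} is a vertex cover of size 4: every edge has an endpoint in this set.
No smaller cover exists because p1–b4, p2–b1, p3–b5, p6–b3 is a matching of size 4, and a cover must include an endpoint of each of these disjoint edges (König's theorem).

4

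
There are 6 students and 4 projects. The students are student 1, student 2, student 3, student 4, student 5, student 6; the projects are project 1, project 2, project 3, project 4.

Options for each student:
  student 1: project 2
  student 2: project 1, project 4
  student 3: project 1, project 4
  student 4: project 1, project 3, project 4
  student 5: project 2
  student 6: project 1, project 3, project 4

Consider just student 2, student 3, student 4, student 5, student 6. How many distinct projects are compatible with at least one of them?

The union of neighbours of {student 2, student 3, student 4, student 5, student 6} is {project 1, project 2, project 3, project 4}, which has 4 elements.
Since |N(S)| = 4 < |S| = 5, Hall's condition fails for this subset.

4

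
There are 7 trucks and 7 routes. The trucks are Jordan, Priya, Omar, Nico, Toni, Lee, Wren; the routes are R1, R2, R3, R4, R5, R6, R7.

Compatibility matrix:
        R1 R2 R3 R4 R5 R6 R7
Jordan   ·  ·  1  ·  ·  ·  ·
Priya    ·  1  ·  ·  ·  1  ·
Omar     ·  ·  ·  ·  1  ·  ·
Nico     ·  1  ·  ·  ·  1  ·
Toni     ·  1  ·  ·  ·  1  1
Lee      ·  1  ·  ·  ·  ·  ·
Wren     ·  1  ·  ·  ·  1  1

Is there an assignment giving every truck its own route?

The set {Priya, Nico, Toni, Lee, Wren} has only 3 neighbours ({R2, R6, R7}), so by Hall's theorem at most 5 of the 7 trucks can be matched.
Hence no matching covers every truck.

No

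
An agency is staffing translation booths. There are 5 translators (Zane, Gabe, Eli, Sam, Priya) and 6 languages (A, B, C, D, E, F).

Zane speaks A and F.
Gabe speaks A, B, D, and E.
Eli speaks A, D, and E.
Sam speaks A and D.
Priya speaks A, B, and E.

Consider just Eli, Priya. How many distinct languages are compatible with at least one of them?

The union of neighbours of {Eli, Priya} is {A, B, D, E}, which has 4 elements.
Since |N(S)| = 4 ≥ |S| = 2, Hall's condition holds for this subset.

4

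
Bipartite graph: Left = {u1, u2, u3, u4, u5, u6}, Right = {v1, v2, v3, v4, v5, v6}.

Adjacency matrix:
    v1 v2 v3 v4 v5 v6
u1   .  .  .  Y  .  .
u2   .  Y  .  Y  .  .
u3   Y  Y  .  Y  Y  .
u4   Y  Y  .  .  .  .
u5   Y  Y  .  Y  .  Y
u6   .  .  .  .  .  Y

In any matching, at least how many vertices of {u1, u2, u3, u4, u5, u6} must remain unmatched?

1

One maximum matching: u1-v4, u2-v2, u3-v5, u4-v1, u5-v6.
The set {u1, u2, u4, u5, u6} has only 4 neighbours ({v1, v2, v4, v6}), so by Hall's theorem at most 5 of the 6 left vertices can be matched.
That matches 5 of the 6, leaving 1 unmatched; no matching can do better.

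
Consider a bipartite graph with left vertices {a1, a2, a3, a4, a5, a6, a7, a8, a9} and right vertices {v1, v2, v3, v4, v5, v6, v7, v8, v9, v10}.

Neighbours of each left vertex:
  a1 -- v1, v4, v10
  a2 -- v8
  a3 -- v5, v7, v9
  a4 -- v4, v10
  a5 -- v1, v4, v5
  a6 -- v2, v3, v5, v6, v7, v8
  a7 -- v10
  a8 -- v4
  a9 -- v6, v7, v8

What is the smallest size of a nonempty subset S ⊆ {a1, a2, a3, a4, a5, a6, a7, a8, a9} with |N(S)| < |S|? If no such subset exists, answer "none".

Take S = {a4, a7, a8}. Its neighbourhood is {v4, v10}, so |N(S)| = 2 < |S| = 3.
Every subset of size less than 3 has at least as many neighbours as members, so 3 is the minimum.

3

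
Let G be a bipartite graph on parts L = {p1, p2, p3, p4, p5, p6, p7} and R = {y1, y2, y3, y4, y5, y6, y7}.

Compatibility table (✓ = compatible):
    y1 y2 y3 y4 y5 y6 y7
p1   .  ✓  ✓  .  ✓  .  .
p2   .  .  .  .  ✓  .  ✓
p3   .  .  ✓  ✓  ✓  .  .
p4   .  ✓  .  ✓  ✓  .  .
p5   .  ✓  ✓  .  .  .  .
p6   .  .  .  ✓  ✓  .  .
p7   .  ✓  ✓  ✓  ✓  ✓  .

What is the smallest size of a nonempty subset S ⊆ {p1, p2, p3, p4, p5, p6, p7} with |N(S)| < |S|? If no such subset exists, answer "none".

5

Take S = {p1, p3, p4, p5, p6}. Its neighbourhood is {y2, y3, y4, y5}, so |N(S)| = 4 < |S| = 5.
Every subset of size less than 5 has at least as many neighbours as members, so 5 is the minimum.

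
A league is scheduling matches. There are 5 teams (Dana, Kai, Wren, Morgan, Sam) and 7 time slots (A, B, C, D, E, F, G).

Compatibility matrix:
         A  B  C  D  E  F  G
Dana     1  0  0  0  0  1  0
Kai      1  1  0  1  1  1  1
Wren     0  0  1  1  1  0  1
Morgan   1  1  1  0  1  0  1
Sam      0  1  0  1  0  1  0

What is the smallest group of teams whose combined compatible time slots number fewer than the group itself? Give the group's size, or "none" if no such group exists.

none

A matching saturating every team exists, for instance Dana→F, Kai→A, Wren→E, Morgan→G, Sam→B.
By Hall's marriage theorem, this means |N(S)| ≥ |S| for every subset S, so no violating subset exists.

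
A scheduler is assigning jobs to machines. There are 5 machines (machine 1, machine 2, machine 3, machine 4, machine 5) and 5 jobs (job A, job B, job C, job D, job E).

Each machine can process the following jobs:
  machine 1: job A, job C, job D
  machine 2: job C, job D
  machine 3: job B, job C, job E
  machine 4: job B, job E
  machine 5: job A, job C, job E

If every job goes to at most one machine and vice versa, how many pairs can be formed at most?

5

For example, pair machine 1→job D, machine 2→job C, machine 3→job B, machine 4→job E, machine 5→job A.
All 5 machines are matched, so no larger matching exists.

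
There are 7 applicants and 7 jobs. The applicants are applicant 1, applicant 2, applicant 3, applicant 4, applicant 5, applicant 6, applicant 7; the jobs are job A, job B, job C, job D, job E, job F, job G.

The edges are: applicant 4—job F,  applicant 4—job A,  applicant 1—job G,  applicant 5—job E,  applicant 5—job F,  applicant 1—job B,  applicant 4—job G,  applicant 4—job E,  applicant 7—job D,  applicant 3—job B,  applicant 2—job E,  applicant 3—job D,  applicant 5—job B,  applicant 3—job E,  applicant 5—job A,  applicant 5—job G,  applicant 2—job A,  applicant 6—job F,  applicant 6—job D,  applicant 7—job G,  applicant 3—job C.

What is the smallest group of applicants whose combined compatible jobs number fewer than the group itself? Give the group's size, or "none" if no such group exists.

A matching saturating every applicant exists, for instance applicant 1→job B, applicant 2→job E, applicant 3→job C, applicant 4→job A, applicant 5→job F, applicant 6→job D, applicant 7→job G.
By Hall's marriage theorem, this means |N(S)| ≥ |S| for every subset S, so no violating subset exists.

none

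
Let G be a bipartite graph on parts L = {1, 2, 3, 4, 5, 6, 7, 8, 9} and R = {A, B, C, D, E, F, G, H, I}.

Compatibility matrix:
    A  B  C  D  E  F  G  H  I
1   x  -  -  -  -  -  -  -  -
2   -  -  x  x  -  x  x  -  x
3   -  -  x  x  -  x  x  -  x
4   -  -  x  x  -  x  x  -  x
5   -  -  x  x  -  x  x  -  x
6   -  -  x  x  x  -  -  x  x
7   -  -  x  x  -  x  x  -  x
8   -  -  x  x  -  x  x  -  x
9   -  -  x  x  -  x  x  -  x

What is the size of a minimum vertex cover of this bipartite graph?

7

{1, 6, C, D, F, G, I} is a vertex cover of size 7: every edge has an endpoint in this set.
No smaller cover exists because 1–A, 2–C, 3–I, 4–D, 5–F, 6–E, 7–G is a matching of size 7, and a cover must include an endpoint of each of these disjoint edges (König's theorem).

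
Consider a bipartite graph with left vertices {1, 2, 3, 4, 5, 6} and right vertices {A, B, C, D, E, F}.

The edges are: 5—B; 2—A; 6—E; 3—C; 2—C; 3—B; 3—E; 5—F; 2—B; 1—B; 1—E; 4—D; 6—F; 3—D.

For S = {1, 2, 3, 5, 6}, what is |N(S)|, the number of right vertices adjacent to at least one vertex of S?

6

The union of neighbours of {1, 2, 3, 5, 6} is {A, B, C, D, E, F}, which has 6 elements.
Since |N(S)| = 6 ≥ |S| = 5, Hall's condition holds for this subset.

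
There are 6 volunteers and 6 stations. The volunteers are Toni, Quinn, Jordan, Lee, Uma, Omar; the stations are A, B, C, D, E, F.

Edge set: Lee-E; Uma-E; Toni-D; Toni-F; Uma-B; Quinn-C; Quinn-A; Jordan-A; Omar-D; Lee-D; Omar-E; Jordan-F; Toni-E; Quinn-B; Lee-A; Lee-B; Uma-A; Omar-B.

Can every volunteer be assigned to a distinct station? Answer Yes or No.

A valid assignment of size 6: Toni–F, Quinn–C, Jordan–A, Lee–D, Uma–E, Omar–B.
Every volunteer is matched, so this is a perfect matching.

Yes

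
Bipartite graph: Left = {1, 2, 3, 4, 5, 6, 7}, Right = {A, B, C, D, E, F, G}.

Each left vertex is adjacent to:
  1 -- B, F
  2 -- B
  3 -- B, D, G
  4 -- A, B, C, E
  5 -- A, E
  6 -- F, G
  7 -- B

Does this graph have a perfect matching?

No

The set {2, 7} has only 1 neighbour ({B}), so by Hall's theorem at most 6 of the 7 left vertices can be matched.
Hence no matching covers every left vertex.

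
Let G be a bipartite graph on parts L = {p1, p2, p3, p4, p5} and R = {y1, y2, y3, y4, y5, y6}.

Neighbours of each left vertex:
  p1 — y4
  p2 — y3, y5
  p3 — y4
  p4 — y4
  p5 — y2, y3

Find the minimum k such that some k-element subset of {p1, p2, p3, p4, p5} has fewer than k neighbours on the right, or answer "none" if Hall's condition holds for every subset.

2

Take S = {p1, p3}. Its neighbourhood is {y4}, so |N(S)| = 1 < |S| = 2.
No single vertex violates Hall's condition since each has at least one neighbour, so 2 is the minimum.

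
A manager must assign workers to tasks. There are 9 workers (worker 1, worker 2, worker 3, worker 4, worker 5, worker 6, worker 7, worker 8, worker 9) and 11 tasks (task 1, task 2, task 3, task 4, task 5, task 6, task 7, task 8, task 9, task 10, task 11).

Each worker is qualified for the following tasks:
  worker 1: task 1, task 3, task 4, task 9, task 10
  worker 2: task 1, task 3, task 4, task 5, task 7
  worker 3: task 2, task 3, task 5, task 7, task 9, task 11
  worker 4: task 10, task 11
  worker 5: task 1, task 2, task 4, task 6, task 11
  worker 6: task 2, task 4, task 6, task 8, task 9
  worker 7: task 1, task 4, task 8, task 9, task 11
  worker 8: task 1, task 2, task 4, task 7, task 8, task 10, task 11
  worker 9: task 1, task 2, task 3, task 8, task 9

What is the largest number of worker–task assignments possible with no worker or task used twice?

9

One maximum matching: worker 1-task 9, worker 2-task 5, worker 3-task 7, worker 4-task 10, worker 5-task 11, worker 6-task 6, worker 7-task 1, worker 8-task 4, worker 9-task 8.
All 9 workers are matched, so no larger matching exists.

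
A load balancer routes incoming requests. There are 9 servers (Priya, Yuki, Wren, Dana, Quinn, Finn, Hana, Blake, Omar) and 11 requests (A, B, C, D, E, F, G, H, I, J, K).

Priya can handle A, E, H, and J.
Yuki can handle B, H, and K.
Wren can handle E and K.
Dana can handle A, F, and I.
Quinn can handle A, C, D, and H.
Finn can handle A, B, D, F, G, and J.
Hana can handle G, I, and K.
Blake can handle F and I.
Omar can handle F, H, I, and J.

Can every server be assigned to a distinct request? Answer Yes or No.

For example, pair Priya–J, Yuki–B, Wren–E, Dana–A, Quinn–C, Finn–G, Hana–K, Blake–F, Omar–H.
Every server is matched, so this matching saturates all of them.

Yes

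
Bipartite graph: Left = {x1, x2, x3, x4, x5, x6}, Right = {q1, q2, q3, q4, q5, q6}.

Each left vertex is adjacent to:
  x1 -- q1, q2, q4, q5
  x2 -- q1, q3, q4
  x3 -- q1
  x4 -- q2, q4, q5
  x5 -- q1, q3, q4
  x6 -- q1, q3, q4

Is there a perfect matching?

The set {x2, x3, x5, x6} has only 3 neighbours ({q1, q3, q4}), so by Hall's theorem at most 5 of the 6 left vertices can be matched.
Hence no matching covers every left vertex.

No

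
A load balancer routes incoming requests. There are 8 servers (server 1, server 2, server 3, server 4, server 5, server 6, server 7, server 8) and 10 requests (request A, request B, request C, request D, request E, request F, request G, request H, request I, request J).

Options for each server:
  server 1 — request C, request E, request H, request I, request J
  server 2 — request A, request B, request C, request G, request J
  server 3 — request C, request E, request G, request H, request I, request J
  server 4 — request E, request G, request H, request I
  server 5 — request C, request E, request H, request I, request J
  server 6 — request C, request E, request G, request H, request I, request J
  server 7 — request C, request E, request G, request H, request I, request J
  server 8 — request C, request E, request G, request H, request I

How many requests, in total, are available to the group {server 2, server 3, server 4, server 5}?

The union of neighbours of {server 2, server 3, server 4, server 5} is {request A, request B, request C, request E, request G, request H, request I, request J}, which has 8 elements.
Since |N(S)| = 8 ≥ |S| = 4, Hall's condition holds for this subset.

8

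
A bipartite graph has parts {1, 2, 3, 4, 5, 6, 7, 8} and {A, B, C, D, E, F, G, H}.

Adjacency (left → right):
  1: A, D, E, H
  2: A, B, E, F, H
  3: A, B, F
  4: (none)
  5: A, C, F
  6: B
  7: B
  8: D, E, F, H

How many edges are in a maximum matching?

For example, pair 1-E, 2-A, 3-F, 5-C, 6-B, 8-H.
The set {4, 6, 7} has only 1 neighbour ({B}), so by Hall's theorem at most 6 of the 8 left vertices can be matched.

6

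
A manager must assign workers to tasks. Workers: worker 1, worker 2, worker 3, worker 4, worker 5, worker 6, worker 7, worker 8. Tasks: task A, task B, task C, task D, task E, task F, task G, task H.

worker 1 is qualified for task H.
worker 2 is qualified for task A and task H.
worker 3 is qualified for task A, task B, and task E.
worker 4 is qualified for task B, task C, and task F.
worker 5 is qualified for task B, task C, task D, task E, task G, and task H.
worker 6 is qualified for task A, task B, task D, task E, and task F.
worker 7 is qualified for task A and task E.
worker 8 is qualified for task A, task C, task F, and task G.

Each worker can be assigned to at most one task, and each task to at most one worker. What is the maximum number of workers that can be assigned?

8

One maximum matching: worker 1–task H, worker 2–task A, worker 3–task B, worker 4–task F, worker 5–task C, worker 6–task D, worker 7–task E, worker 8–task G.
This saturates every worker, so 8 is the maximum.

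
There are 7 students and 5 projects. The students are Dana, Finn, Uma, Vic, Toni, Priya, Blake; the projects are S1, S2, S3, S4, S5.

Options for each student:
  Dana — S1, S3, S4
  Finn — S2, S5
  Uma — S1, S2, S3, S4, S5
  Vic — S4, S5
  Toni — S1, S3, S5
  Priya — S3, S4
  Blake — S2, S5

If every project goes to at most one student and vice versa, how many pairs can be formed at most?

A valid assignment of size 5: Dana–S4, Finn–S2, Uma–S1, Vic–S5, Toni–S3.
The set {Dana, Finn, Uma, Vic, Toni, Priya, Blake} has only 5 neighbours ({S1, S2, S3, S4, S5}), so by Hall's theorem at most 5 of the 7 students can be matched.

5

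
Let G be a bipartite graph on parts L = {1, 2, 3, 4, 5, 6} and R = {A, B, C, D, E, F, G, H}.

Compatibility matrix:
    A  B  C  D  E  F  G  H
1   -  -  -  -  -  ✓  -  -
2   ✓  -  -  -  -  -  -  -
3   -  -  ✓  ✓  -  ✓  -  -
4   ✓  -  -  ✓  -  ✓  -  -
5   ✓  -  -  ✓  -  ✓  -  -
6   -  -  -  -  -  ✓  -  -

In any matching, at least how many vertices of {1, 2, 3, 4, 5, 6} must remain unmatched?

For example, pair 1-F, 2-A, 3-C, 4-D.
The set {1, 2, 4, 5, 6} has only 3 neighbours ({A, D, F}), so by Hall's theorem at most 4 of the 6 left vertices can be matched.
That matches 4 of the 6, leaving 2 unmatched; no matching can do better.

2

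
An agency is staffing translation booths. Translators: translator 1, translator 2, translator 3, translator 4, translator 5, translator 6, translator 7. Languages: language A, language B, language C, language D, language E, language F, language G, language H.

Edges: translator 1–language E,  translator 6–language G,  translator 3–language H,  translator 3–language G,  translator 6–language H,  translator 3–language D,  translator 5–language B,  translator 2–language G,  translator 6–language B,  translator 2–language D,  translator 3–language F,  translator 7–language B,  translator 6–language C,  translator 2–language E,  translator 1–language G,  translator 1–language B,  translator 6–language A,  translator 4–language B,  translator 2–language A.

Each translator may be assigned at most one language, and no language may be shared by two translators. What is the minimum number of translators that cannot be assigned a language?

2

For example, pair translator 1–language E, translator 2–language A, translator 3–language F, translator 4–language B, translator 6–language G.
The set {translator 4, translator 5, translator 7} has only 1 neighbour ({language B}), so by Hall's theorem at most 5 of the 7 translators can be matched.
That matches 5 of the 7, leaving 2 unmatched; no matching can do better.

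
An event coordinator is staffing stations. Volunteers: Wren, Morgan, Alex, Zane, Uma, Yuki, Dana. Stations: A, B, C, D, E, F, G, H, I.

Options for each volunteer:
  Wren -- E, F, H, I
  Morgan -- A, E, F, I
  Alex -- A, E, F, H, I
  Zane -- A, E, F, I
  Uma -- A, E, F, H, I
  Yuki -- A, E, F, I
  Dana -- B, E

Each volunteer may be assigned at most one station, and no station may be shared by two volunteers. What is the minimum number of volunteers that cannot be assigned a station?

1

For example, pair Wren–H, Morgan–I, Alex–E, Zane–F, Uma–A, Dana–B.
The set {Wren, Morgan, Alex, Zane, Uma, Yuki} has only 5 neighbours ({A, E, F, H, I}), so by Hall's theorem at most 6 of the 7 volunteers can be matched.
That matches 6 of the 7, leaving 1 unmatched; no matching can do better.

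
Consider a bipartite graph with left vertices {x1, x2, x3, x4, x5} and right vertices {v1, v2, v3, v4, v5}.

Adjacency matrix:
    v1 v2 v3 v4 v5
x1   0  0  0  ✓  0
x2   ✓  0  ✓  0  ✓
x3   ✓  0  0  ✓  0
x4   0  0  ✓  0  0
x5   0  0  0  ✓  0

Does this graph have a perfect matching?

No

The set {x1, x5} has only 1 neighbour ({v4}), so by Hall's theorem at most 4 of the 5 left vertices can be matched.
Hence no matching covers every left vertex.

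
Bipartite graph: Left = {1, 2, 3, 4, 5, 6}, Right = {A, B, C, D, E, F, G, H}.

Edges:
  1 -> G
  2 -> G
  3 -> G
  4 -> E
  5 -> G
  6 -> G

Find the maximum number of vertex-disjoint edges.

2

One maximum matching: 1→G, 4→E.
The set {1, 2, 3, 5, 6} has only 1 neighbour ({G}), so by Hall's theorem at most 2 of the 6 left vertices can be matched.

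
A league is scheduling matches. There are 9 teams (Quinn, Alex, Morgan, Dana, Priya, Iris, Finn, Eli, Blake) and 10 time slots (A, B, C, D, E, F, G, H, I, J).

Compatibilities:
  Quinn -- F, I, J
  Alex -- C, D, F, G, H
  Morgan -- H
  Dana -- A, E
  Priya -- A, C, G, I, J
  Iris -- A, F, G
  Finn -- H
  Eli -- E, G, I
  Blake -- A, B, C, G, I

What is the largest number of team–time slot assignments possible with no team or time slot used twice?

8

A valid assignment of size 8: Quinn–F, Alex–D, Morgan–H, Dana–E, Priya–J, Iris–A, Eli–I, Blake–G.
The set {Morgan, Finn} has only 1 neighbour ({H}), so by Hall's theorem at most 8 of the 9 teams can be matched.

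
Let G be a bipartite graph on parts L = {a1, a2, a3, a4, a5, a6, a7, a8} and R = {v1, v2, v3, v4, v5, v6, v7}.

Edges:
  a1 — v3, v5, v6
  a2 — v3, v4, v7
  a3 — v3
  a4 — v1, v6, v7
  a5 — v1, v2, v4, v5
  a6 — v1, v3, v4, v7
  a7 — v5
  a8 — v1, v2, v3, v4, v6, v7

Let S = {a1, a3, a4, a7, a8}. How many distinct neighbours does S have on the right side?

The union of neighbours of {a1, a3, a4, a7, a8} is {v1, v2, v3, v4, v5, v6, v7}, which has 7 elements.
Since |N(S)| = 7 ≥ |S| = 5, Hall's condition holds for this subset.

7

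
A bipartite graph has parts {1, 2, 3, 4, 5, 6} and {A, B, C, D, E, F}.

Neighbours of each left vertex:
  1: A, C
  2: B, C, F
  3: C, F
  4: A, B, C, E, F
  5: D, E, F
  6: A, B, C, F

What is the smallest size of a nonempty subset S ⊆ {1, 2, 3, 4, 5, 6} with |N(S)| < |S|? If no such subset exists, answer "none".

A matching saturating every left vertex exists, for instance 1→A, 2→F, 3→C, 4→E, 5→D, 6→B.
By Hall's marriage theorem, this means |N(S)| ≥ |S| for every subset S, so no violating subset exists.

none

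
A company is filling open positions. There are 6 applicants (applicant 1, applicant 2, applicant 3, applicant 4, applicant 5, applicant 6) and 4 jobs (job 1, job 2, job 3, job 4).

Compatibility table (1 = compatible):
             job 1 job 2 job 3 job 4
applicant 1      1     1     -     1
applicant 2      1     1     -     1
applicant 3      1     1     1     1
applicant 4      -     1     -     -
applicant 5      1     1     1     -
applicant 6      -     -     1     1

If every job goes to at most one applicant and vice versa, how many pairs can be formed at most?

4

A valid assignment of size 4: applicant 1–job 4, applicant 2–job 1, applicant 3–job 3, applicant 4–job 2.
The set {applicant 1, applicant 2, applicant 3, applicant 4, applicant 5, applicant 6} has only 4 neighbours ({job 1, job 2, job 3, job 4}), so by Hall's theorem at most 4 of the 6 applicants can be matched.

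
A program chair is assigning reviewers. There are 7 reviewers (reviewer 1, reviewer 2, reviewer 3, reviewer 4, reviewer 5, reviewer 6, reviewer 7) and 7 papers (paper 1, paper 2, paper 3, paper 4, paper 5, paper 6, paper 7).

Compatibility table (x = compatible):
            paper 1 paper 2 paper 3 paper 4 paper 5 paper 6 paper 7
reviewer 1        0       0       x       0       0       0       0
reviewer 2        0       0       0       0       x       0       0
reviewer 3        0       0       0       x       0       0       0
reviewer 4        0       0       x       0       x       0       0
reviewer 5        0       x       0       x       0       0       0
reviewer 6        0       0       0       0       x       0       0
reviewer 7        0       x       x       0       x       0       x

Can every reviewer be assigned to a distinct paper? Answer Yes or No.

The set {reviewer 1, reviewer 2, reviewer 4, reviewer 6} has only 2 neighbours ({paper 3, paper 5}), so by Hall's theorem at most 5 of the 7 reviewers can be matched.
Hence no matching covers every reviewer.

No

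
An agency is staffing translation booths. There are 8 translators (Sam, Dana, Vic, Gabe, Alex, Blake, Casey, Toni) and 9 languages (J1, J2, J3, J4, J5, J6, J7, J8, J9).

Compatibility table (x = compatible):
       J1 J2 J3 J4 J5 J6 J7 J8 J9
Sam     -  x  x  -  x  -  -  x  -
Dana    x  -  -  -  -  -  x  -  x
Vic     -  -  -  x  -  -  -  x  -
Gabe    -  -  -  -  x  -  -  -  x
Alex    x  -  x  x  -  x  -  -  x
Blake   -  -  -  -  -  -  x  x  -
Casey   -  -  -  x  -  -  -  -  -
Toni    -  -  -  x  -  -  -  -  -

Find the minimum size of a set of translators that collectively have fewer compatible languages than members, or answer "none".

Take S = {Casey, Toni}. Its neighbourhood is {J4}, so |N(S)| = 1 < |S| = 2.
No single vertex violates Hall's condition since each has at least one neighbour, so 2 is the minimum.

2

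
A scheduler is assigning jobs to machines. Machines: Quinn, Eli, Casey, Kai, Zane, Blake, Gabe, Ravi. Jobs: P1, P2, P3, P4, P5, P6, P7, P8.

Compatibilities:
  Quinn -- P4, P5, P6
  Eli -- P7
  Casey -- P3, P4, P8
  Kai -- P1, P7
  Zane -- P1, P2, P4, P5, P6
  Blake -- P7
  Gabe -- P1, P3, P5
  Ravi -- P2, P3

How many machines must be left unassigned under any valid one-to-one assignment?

1

One maximum matching: Quinn-P6, Eli-P7, Casey-P8, Kai-P1, Zane-P2, Gabe-P5, Ravi-P3.
The set {Eli, Blake} has only 1 neighbour ({P7}), so by Hall's theorem at most 7 of the 8 machines can be matched.
That matches 7 of the 8, leaving 1 unmatched; no matching can do better.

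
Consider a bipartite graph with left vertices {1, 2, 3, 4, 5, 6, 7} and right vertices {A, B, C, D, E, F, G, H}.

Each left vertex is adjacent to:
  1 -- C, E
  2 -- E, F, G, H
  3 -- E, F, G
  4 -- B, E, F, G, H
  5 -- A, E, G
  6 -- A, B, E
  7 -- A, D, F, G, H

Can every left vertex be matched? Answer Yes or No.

For example, pair 1→C, 2→F, 3→E, 4→H, 5→A, 6→B, 7→G.
All 7 left vertices are covered.

Yes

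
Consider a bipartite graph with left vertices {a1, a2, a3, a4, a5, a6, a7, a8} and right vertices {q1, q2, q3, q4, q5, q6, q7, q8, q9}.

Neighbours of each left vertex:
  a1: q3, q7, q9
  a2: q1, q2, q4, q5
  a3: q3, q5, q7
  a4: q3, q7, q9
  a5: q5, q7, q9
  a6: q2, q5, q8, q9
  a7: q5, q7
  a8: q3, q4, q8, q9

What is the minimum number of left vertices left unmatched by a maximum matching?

For example, pair a1–q3, a2–q4, a3–q7, a4–q9, a5–q5, a6–q2, a8–q8.
The set {a1, a3, a4, a5, a7} has only 4 neighbours ({q3, q5, q7, q9}), so by Hall's theorem at most 7 of the 8 left vertices can be matched.
That matches 7 of the 8, leaving 1 unmatched; no matching can do better.

1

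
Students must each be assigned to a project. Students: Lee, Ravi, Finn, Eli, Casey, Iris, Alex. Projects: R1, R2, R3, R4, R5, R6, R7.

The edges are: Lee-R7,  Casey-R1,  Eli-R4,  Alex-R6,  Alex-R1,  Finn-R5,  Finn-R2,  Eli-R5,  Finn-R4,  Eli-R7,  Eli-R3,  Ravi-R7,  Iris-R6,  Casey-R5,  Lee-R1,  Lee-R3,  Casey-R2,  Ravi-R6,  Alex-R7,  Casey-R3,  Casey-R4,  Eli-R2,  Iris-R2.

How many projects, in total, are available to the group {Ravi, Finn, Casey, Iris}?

7

The union of neighbours of {Ravi, Finn, Casey, Iris} is {R1, R2, R3, R4, R5, R6, R7}, which has 7 elements.
Since |N(S)| = 7 ≥ |S| = 4, Hall's condition holds for this subset.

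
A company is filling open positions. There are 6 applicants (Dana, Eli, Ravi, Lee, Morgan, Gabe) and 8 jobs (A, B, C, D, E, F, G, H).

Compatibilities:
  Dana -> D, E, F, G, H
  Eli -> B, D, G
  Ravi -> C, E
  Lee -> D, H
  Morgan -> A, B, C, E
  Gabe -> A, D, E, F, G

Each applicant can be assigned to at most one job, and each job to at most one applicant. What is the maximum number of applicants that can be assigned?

For example, pair Dana–H, Eli–B, Ravi–C, Lee–D, Morgan–E, Gabe–G.
This saturates every applicant, so 6 is the maximum.

6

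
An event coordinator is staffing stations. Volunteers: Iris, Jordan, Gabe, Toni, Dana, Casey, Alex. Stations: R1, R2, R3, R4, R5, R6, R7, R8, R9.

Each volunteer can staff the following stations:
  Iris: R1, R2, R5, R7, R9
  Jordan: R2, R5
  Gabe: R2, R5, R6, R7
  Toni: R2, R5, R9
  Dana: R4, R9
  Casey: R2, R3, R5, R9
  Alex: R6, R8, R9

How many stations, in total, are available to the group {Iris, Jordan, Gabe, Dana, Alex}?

8

The union of neighbours of {Iris, Jordan, Gabe, Dana, Alex} is {R1, R2, R4, R5, R6, R7, R8, R9}, which has 8 elements.
Since |N(S)| = 8 ≥ |S| = 5, Hall's condition holds for this subset.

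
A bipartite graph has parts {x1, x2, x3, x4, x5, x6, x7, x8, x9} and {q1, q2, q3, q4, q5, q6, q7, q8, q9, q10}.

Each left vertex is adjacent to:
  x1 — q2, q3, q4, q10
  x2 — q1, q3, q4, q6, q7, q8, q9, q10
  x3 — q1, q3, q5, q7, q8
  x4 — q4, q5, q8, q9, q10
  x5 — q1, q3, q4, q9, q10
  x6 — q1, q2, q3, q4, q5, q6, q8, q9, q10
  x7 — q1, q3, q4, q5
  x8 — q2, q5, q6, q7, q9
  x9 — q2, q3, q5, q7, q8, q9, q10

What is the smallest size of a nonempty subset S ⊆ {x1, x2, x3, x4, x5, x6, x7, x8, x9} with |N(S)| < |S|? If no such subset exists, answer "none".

none

A matching saturating every left vertex exists, for instance x1→q2, x2→q8, x3→q7, x4→q10, x5→q1, x6→q4, x7→q5, x8→q6, x9→q9.
By Hall's marriage theorem, this means |N(S)| ≥ |S| for every subset S, so no violating subset exists.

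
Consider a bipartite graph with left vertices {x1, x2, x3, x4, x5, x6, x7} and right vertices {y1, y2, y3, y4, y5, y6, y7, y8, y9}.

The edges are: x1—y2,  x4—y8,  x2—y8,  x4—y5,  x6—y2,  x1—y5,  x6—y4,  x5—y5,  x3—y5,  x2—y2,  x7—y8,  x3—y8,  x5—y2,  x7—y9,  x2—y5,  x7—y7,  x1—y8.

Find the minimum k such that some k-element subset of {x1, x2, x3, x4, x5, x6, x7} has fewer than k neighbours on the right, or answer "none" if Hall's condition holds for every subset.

4

Take S = {x1, x2, x3, x4}. Its neighbourhood is {y2, y5, y8}, so |N(S)| = 3 < |S| = 4.
Every subset of size less than 4 has at least as many neighbours as members, so 4 is the minimum.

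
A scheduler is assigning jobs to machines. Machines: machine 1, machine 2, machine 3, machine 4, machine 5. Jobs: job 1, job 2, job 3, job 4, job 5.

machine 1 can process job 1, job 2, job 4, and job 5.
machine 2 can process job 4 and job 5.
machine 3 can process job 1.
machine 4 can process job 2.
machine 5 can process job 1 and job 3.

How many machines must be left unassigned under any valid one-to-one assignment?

For example, pair machine 1-job 4, machine 2-job 5, machine 3-job 1, machine 4-job 2, machine 5-job 3.
This saturates every machine, so 5 is the maximum.
That matches 5 of the 5, leaving 0 unmatched; no matching can do better.

0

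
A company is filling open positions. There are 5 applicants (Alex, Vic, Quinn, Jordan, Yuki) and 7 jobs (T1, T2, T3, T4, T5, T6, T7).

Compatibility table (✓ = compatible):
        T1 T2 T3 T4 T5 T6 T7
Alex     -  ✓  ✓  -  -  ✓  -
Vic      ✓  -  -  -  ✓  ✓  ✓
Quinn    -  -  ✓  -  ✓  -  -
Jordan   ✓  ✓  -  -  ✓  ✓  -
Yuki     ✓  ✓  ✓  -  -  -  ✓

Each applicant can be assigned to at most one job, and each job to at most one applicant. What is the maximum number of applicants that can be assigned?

One maximum matching: Alex–T6, Vic–T7, Quinn–T3, Jordan–T5, Yuki–T2.
This saturates every applicant, so 5 is the maximum.

5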